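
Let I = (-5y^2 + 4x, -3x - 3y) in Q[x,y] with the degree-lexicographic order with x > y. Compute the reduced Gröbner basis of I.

G = {y^2 + 4/5y, x + y}

f_1 = -5y^2 + 4x, LT = y^2.
f_2 = -3x - 3y, LT = x.

The S-polynomials (S(f_1,f_2)) all reduce to 0 modulo the current basis, so we have a Gröbner basis.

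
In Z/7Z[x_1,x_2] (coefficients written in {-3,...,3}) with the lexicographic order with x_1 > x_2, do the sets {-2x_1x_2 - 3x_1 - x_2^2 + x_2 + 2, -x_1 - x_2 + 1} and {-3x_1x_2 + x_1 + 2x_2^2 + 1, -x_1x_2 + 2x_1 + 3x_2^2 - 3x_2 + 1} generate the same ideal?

Yes, the ideals are equal.

For a fixed monomial order, each ideal has a unique reduced Gröbner basis; comparing bases decides equality.
Buchberger on the first generating set:
f_1 = -2x_1x_2 - 3x_1 - x_2^2 + x_2 + 2, LT = x_1x_2.
f_2 = -x_1 - x_2 + 1, LT = x_1.

S(f_1,f_2): lcm = x_1x_2. S = -2x_1 + 3x_2^2 - 3x_2 - 1.
  leading term x_1: subtract (2)·f_2 from -2x_1 + 3x_2^2 - 3x_2 - 1 → 3x_2^2 - x_2 - 3
  leading term x_2^2: no divisor's leading term divides it; move 3x_2^2 to the remainder.
  leading term x_2: no divisor's leading term divides it; move -x_2 to the remainder.
  leading term 1: no divisor's leading term divides it; move -3 to the remainder.
  remainder 3x_2^2 - x_2 - 3 ≠ 0; add g_3 = 3x_2^2 - x_2 - 3 to the basis.

The other S-polynomials (S(f_1,g_3), S(f_2,g_3)) all reduce to 0 modulo the current basis, so we have a Gröbner basis.
Inter-reduce: drop elements whose leading term is divisible by another's, tail-reduce, and make monic.
Reduced Gröbner basis: {x_1 + x_2 - 1, x_2^2 + 2x_2 - 1}.

Buchberger on the second generating set:
h_1 = -3x_1x_2 + x_1 + 2x_2^2 + 1, LT = x_1x_2.
h_2 = -x_1x_2 + 2x_1 + 3x_2^2 - 3x_2 + 1, LT = x_1x_2.

S(h_1,h_2): lcm = x_1x_2. S = -3x_1 - 3x_2 + 3.
  leading term x_1: no divisor's leading term divides it; move -3x_1 to the remainder.
  leading term x_2: no divisor's leading term divides it; move -3x_2 to the remainder.
  leading term 1: no divisor's leading term divides it; move 3 to the remainder.
  remainder -3x_1 - 3x_2 + 3 ≠ 0; add k_3 = -3x_1 - 3x_2 + 3 to the basis.

S(h_1,k_3): lcm = x_1x_2. S = 2x_1 + 3x_2^2 + x_2 + 2.
  leading term x_1: subtract (-3)·k_3 from 2x_1 + 3x_2^2 + x_2 + 2 → 3x_2^2 - x_2 - 3
  leading term x_2^2: no divisor's leading term divides it; move 3x_2^2 to the remainder.
  leading term x_2: no divisor's leading term divides it; move -x_2 to the remainder.
  leading term 1: no divisor's leading term divides it; move -3 to the remainder.
  remainder 3x_2^2 - x_2 - 3 ≠ 0; add k_4 = 3x_2^2 - x_2 - 3 to the basis.

The other S-polynomials (S(h_2,k_3), S(h_1,k_4), S(h_2,k_4), S(k_3,k_4)) all reduce to 0 modulo the current basis, so we have a Gröbner basis.
Inter-reduce: drop elements whose leading term is divisible by another's, tail-reduce, and make monic.
Reduced Gröbner basis: {x_1 + x_2 - 1, x_2^2 + 2x_2 - 1}.

These coincide, so the ideals are equal.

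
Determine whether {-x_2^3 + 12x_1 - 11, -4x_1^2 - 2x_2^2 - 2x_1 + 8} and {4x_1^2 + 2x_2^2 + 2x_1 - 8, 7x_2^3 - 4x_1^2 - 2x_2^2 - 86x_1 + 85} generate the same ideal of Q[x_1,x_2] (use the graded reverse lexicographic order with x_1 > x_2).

For a fixed monomial order, each ideal has a unique reduced Gröbner basis; comparing bases decides equality.
Buchberger on the first generating set:
f_1 = -x_2^3 + 12x_1 - 11, LT = x_2^3.
f_2 = -4x_1^2 - 2x_2^2 - 2x_1 + 8, LT = x_1^2.

The S-polynomials (S(f_1,f_2)) all reduce to 0 modulo the current basis, so we have a Gröbner basis.
Inter-reduce: drop elements whose leading term is divisible by another's, tail-reduce, and make monic.
Reduced Gröbner basis: {x_2^3 - 12x_1 + 11, x_1^2 + 1/2x_2^2 + 1/2x_1 - 2}.

Buchberger on the second generating set:
h_1 = 4x_1^2 + 2x_2^2 + 2x_1 - 8, LT = x_1^2.
h_2 = 7x_2^3 - 4x_1^2 - 2x_2^2 - 86x_1 + 85, LT = x_2^3.

The S-polynomials (S(h_1,h_2)) all reduce to 0 modulo the current basis, so we have a Gröbner basis.
Inter-reduce: drop elements whose leading term is divisible by another's, tail-reduce, and make monic.
Reduced Gröbner basis: {x_2^3 - 12x_1 + 11, x_1^2 + 1/2x_2^2 + 1/2x_1 - 2}.

These coincide, so the ideals are equal.

Yes, the ideals are equal.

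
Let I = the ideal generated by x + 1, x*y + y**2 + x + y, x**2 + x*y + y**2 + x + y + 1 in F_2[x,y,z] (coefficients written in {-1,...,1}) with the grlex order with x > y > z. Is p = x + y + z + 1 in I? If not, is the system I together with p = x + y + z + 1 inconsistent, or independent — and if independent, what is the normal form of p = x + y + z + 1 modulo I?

x + y + z + 1 is independent of I; its normal form modulo I is y + z.

First compute the reduced Gröbner basis of I by Buchberger's algorithm.
f_1 = x + 1, LT = x.
f_2 = x*y + y**2 + x + y, LT = x*y.
f_3 = x**2 + x*y + y**2 + x + y + 1, LT = x**2.

S(f_1,f_2): lcm = x*y. S = y**2 + x.
  leading term y**2: no divisor's leading term divides it; move y**2 to the remainder.
  leading term x: subtract (1)·f_1 from x → 1
  leading term 1: no divisor's leading term divides it; move 1 to the remainder.
  remainder y**2 + 1 ≠ 0; add h_4 = y**2 + 1 to the basis.

The other S-polynomials (S(f_1,f_3), S(f_2,f_3), S(f_1,h_4), S(f_2,h_4), S(f_3,h_4)) all reduce to 0 modulo the current basis, so we have a Gröbner basis.
Inter-reduce: drop elements whose leading term is divisible by another's, tail-reduce, and make monic.
Reduced Gröbner basis: {y**2 + 1, x + 1}.
Label its elements g_1 = y**2 + 1, g_2 = x + 1.

Reduce p = x + y + z + 1 modulo G:
  leading term x: subtract (1)·g_2 from x + y + z + 1 → y + z
  leading term y: no divisor's leading term divides it; move y to the remainder.
  leading term z: no divisor's leading term divides it; move z to the remainder.
  normal form = y + z.
The normal form is nonzero, so p ∉ I. Since p minus its normal form lies in I, I + (p) = I + (r) where r = y + z; decide whether this ideal is the whole ring.
Run Buchberger on G together with r (pairs among the g_i already reduce to 0 since G is a Gröbner basis):
g_1 = y**2 + 1, LT = y**2.
g_2 = x + 1, LT = x.
r = y + z, LT = y.

S(g_1,r): lcm = y**2. S = y*z + 1.
  leading term y*z: subtract (z)·r from y*z + 1 → z**2 + 1
  leading term z**2: no divisor's leading term divides it; move z**2 to the remainder.
  leading term 1: no divisor's leading term divides it; move 1 to the remainder.
  remainder z**2 + 1 ≠ 0; add m_4 = z**2 + 1 to the basis.

The other S-polynomials (S(g_1,g_2), S(g_2,r), S(g_1,m_4), S(g_2,m_4), S(r,m_4)) all reduce to 0 modulo the current basis, so we have a Gröbner basis.
Inter-reduce: drop elements whose leading term is divisible by another's, tail-reduce, and make monic.
Reduced Gröbner basis: {z**2 + 1, x + 1, y + z}.
The reduced Gröbner basis of I + (p) is {z**2 + 1, x + 1, y + z} ≠ {1}, a proper ideal, so the enlarged system stays consistent: p is independent of I, with normal form y + z.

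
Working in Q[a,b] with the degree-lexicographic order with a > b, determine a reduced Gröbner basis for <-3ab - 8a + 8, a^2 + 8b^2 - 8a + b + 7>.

f_1 = -3ab - 8a + 8, LT = ab.
f_2 = a^2 + 8b^2 - 8a + b + 7, LT = a^2.

S(f_1,f_2): lcm = a^2b. S = -8b^3 + 8/3a^2 + 8ab - b^2 - 8/3a - 7b.
  leading term b^3: no divisor's leading term divides it; move -8b^3 to the remainder.
  leading term a^2: subtract (8/3)·f_2 from 8/3a^2 + 8ab - b^2 - 8/3a - 7b → 8ab - 67/3b^2 + 56/3a - 29/3b - 56/3
  leading term ab: subtract (-8/3)·f_1 from 8ab - 67/3b^2 + 56/3a - 29/3b - 56/3 → -67/3b^2 - 8/3a - 29/3b + 8/3
  leading term b^2: no divisor's leading term divides it; move -67/3b^2 to the remainder.
  leading term a: no divisor's leading term divides it; move -8/3a to the remainder.
  leading term b: no divisor's leading term divides it; move -29/3b to the remainder.
  leading term 1: no divisor's leading term divides it; move 8/3 to the remainder.
  remainder -8b^3 - 67/3b^2 - 8/3a - 29/3b + 8/3 ≠ 0; add g_3 = -8b^3 - 67/3b^2 - 8/3a - 29/3b + 8/3 to the basis.

The other S-polynomials (S(f_1,g_3), S(f_2,g_3)) all reduce to 0 modulo the current basis, so we have a Gröbner basis.

G = {b^3 + 67/24b^2 + 1/3a + 29/24b - 1/3, a^2 + 8b^2 - 8a + b + 7, ab + 8/3a - 8/3}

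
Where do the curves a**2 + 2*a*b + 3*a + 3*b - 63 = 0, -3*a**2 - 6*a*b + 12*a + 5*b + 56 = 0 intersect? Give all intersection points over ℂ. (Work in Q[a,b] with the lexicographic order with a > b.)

{(23/4, 7/8), (3, 5)}

Compute a lex Gröbner basis by Buchberger's algorithm.
f_1 = a**2 + 2*a*b + 3*a + 3*b - 63, LT = a**2.
f_2 = -3*a**2 - 6*a*b + 12*a + 5*b + 56, LT = a**2.

S(f_1,f_2): lcm = a**2. S = 7*a + 14/3*b - 133/3.
  leading term a: no divisor's leading term divides it; move 7*a to the remainder.
  leading term b: no divisor's leading term divides it; move 14/3*b to the remainder.
  leading term 1: no divisor's leading term divides it; move -133/3 to the remainder.
  remainder 7*a + 14/3*b - 133/3 ≠ 0; add h_3 = 7*a + 14/3*b - 133/3 to the basis.

S(f_1,h_3): lcm = a**2. S = 4/3*a*b + 28/3*a + 3*b - 63.
  leading term a*b: subtract (4/21*b)·h_3 from 4/3*a*b + 28/3*a + 3*b - 63 → 28/3*a - 8/9*b**2 + 103/9*b - 63
  leading term a: subtract (4/3)·h_3 from 28/3*a - 8/9*b**2 + 103/9*b - 63 → -8/9*b**2 + 47/9*b - 35/9
  leading term b**2: no divisor's leading term divides it; move -8/9*b**2 to the remainder.
  leading term b: no divisor's leading term divides it; move 47/9*b to the remainder.
  leading term 1: no divisor's leading term divides it; move -35/9 to the remainder.
  remainder -8/9*b**2 + 47/9*b - 35/9 ≠ 0; add h_4 = -8/9*b**2 + 47/9*b - 35/9 to the basis.

The other S-polynomials (S(f_2,h_3), S(f_1,h_4), S(f_2,h_4), S(h_3,h_4)) all reduce to 0 modulo the current basis, so we have a Gröbner basis.
Inter-reduce: drop elements whose leading term is divisible by another's, tail-reduce, and make monic.
Reduced Gröbner basis: {a + 2/3*b - 19/3, b**2 - 47/8*b + 35/8}.

The lex basis is triangular: the last element involves only b. Solving b**2 - 47/8*b + 35/8 = 0 gives b ∈ {7/8, 5}; substituting each value into the earlier elements determines the remaining variables.
  b = 7/8: the earlier basis element becomes a - 23/4 = 0, giving a = 23/4 — point (23/4, 7/8).
  b = 5: the earlier basis element becomes a - 3 = 0, giving a = 3 — point (3, 5).
Each listed point satisfies every original equation (direct substitution).
This is the nonlinear analogue of row-reducing a linear system.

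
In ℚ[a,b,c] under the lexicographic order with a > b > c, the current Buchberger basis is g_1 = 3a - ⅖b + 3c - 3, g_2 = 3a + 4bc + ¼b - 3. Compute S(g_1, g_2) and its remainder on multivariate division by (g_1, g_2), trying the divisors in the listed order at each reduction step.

S(g_1, g_2) = -4/3bc - 13/60b + c; remainder on division = -4/3bc - 13/60b + c.

lcm(LM(g_1), LM(g_2)) = a.
S = (lcm/LT(g_1))·g_1 − (lcm/LT(g_2))·g_2 = -4/3bc - 13/60b + c.
Reduce S modulo (g_1, g_2) in that order:
  leading term bc: no divisor's leading term divides it; move -4/3bc to the remainder.
  leading term b: no divisor's leading term divides it; move -13/60b to the remainder.
  leading term c: no divisor's leading term divides it; move c to the remainder.
The remainder -4/3bc - 13/60b + c is nonzero, so it would be added as the next basis element.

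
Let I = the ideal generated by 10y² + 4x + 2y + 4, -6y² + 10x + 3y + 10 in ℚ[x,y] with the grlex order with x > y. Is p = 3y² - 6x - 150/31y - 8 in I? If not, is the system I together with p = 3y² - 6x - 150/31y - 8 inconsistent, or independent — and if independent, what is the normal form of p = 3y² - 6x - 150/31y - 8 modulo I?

Adjoining 3y² - 6x - 150/31y - 8 makes the ideal the whole ring: the system is inconsistent.

First compute the reduced Gröbner basis of I by Buchberger's algorithm.
f_1 = 10y² + 4x + 2y + 4, LT = y².
f_2 = -6y² + 10x + 3y + 10, LT = y².

S(f_1,f_2): lcm = y². S = 31/15x + 7/10y + 31/15.
  reduce S modulo (f_1, f_2):
  remainder 31/15x + 7/10y + 31/15 ≠ 0; add h_3 = 31/15x + 7/10y + 31/15 to the basis.

The other S-polynomials (S(f_1,h_3), S(f_2,h_3)) all reduce to 0 modulo the current basis, so we have a Gröbner basis.
Inter-reduce: drop elements whose leading term is divisible by another's, tail-reduce, and make monic.
Reduced Gröbner basis: {y² + 2/31y, x + 21/62y + 1}.
Label its elements g_1 = y² + 2/31y, g_2 = x + 21/62y + 1.

Reduce p = 3y² - 6x - 150/31y - 8 modulo G:
  leading term y²: subtract (3)·g_1 from 3y² - 6x - 150/31y - 8 → -6x - 156/31y - 8
  leading term x: subtract (-6)·g_2 from -6x - 156/31y - 8 → -3y - 2
  leading term y: no divisor's leading term divides it; move -3y to the remainder.
  leading term 1: no divisor's leading term divides it; move -2 to the remainder.
  normal form = -3y - 2.
The normal form is nonzero, so p ∉ I. Since p minus its normal form lies in I, I + (p) = I + (r) where r = -3y - 2; decide whether this ideal is the whole ring.
Run Buchberger on G together with r (pairs among the g_i already reduce to 0 since G is a Gröbner basis):
g_1 = y² + 2/31y, LT = y².
g_2 = x + 21/62y + 1, LT = x.
r = -3y - 2, LT = y.

S(g_1,r): lcm = y². S = -56/93y.
  reduce S modulo (g_1, g_2, r):
  remainder 112/279 ≠ 0; add m_4 = 112/279 to the basis.

The other S-polynomials (S(g_1,g_2), S(g_2,r), S(g_1,m_4), S(g_2,m_4), S(r,m_4)) all reduce to 0 modulo the current basis, so we have a Gröbner basis.
Inter-reduce: drop elements whose leading term is divisible by another's, tail-reduce, and make monic.
Reduced Gröbner basis: {1}.
The reduced Gröbner basis of I + (p) is {1}: the ideal is the whole ring, so the enlarged system has no common solution — adjoining p is inconsistent.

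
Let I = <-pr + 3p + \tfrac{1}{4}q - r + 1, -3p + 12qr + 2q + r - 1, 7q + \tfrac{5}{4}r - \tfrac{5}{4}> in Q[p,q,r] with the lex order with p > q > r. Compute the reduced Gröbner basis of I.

G = {p + \tfrac{5}{7}r^{2} - \tfrac{13}{14}r + \tfrac{3}{14}, q + \tfrac{5}{28}r - \tfrac{5}{28}, r^{3} - \tfrac{43}{10}r^{2} + \tfrac{219}{80}r + \tfrac{9}{16}}

This is the nonlinear analogue of row-reducing a linear system.

f_1 = -pr + 3p + \tfrac{1}{4}q - r + 1, LT = pr.
f_2 = -3p + 12qr + 2q + r - 1, LT = p.
f_3 = 7q + \tfrac{5}{4}r - \tfrac{5}{4}, LT = q.

S(f_1,f_2): lcm = pr. S = -3p + 4qr^{2} + \tfrac{2}{3}qr - \tfrac{1}{4}q + \tfrac{1}{3}r^{2} + \tfrac{2}{3}r - 1.
  leading term p: subtract (1)·f_2 from -3p + 4qr^{2} + \tfrac{2}{3}qr - \tfrac{1}{4}q + \tfrac{1}{3}r^{2} + \tfrac{2}{3}r - 1 → 4qr^{2} - \tfrac{34}{3}qr - \tfrac{9}{4}q + \tfrac{1}{3}r^{2} - \tfrac{1}{3}r
  leading term qr^{2}: subtract (\tfrac{4}{7}r^{2})·f_3 from 4qr^{2} - \tfrac{34}{3}qr - \tfrac{9}{4}q + \tfrac{1}{3}r^{2} - \tfrac{1}{3}r → -\tfrac{34}{3}qr - \tfrac{9}{4}q - \tfrac{5}{7}r^{3} + \tfrac{22}{21}r^{2} - \tfrac{1}{3}r
  leading term qr: subtract (-\tfrac{34}{21}r)·f_3 from -\tfrac{34}{3}qr - \tfrac{9}{4}q - \tfrac{5}{7}r^{3} + \tfrac{22}{21}r^{2} - \tfrac{1}{3}r → -\tfrac{9}{4}q - \tfrac{5}{7}r^{3} + \tfrac{43}{14}r^{2} - \tfrac{33}{14}r
  leading term q: subtract (-\tfrac{9}{28})·f_3 from -\tfrac{9}{4}q - \tfrac{5}{7}r^{3} + \tfrac{43}{14}r^{2} - \tfrac{33}{14}r → -\tfrac{5}{7}r^{3} + \tfrac{43}{14}r^{2} - \tfrac{219}{112}r - \tfrac{45}{112}
  leading term r^{3}: no divisor's leading term divides it; move -\tfrac{5}{7}r^{3} to the remainder.
  leading term r^{2}: no divisor's leading term divides it; move \tfrac{43}{14}r^{2} to the remainder.
  leading term r: no divisor's leading term divides it; move -\tfrac{219}{112}r to the remainder.
  leading term 1: no divisor's leading term divides it; move -\tfrac{45}{112} to the remainder.
  remainder -\tfrac{5}{7}r^{3} + \tfrac{43}{14}r^{2} - \tfrac{219}{112}r - \tfrac{45}{112} ≠ 0; add g_4 = -\tfrac{5}{7}r^{3} + \tfrac{43}{14}r^{2} - \tfrac{219}{112}r - \tfrac{45}{112} to the basis.

The other S-polynomials (S(f_1,f_3), S(f_2,f_3), S(f_1,g_4), S(f_2,g_4), S(f_3,g_4)) all reduce to 0 modulo the current basis, so we have a Gröbner basis.
Inter-reduce: drop elements whose leading term is divisible by another's, tail-reduce, and make monic.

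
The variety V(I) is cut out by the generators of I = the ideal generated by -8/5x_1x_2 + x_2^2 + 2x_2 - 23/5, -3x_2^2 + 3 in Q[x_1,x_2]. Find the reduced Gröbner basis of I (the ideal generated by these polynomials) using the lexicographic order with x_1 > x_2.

G = {x_1 + 9/4x_2 - 5/4, x_2^2 - 1}

f_1 = -8/5x_1x_2 + x_2^2 + 2x_2 - 23/5, LT = x_1x_2.
f_2 = -3x_2^2 + 3, LT = x_2^2.

S(f_1,f_2): lcm = x_1x_2^2. S = x_1 - 5/8x_2^3 - 5/4x_2^2 + 23/8x_2.
  leading term x_1: no divisor's leading term divides it; move x_1 to the remainder.
  leading term x_2^3: subtract (5/24x_2)·f_2 from -5/8x_2^3 - 5/4x_2^2 + 23/8x_2 → -5/4x_2^2 + 9/4x_2
  leading term x_2^2: subtract (5/12)·f_2 from -5/4x_2^2 + 9/4x_2 → 9/4x_2 - 5/4
  leading term x_2: no divisor's leading term divides it; move 9/4x_2 to the remainder.
  leading term 1: no divisor's leading term divides it; move -5/4 to the remainder.
  remainder x_1 + 9/4x_2 - 5/4 ≠ 0; add g_3 = x_1 + 9/4x_2 - 5/4 to the basis.

The other S-polynomials (S(f_1,g_3), S(f_2,g_3)) all reduce to 0 modulo the current basis, so we have a Gröbner basis.
Inter-reduce: drop elements whose leading term is divisible by another's, tail-reduce, and make monic.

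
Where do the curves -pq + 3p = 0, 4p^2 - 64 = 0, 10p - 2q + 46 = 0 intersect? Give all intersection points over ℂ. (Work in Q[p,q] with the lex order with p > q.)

{(-4, 3)}

Compute a lex Gröbner basis by Buchberger's algorithm.
f_1 = -pq + 3p, LT = pq.
f_2 = 4p^2 - 64, LT = p^2.
f_3 = 10p - 2q + 46, LT = p.

S(f_1,f_2): lcm = p^2q. S = -3p^2 + 16q.
  leading term p^2: subtract (-3/4)·f_2 from -3p^2 + 16q → 16q - 48
  leading term q: no divisor's leading term divides it; move 16q to the remainder.
  leading term 1: no divisor's leading term divides it; move -48 to the remainder.
  remainder 16q - 48 ≠ 0; add h_4 = 16q - 48 to the basis.

The other S-polynomials (S(f_1,f_3), S(f_2,f_3), S(f_1,h_4), S(f_2,h_4), S(f_3,h_4)) all reduce to 0 modulo the current basis, so we have a Gröbner basis.
Inter-reduce: drop elements whose leading term is divisible by another's, tail-reduce, and make monic.
Reduced Gröbner basis: {p + 4, q - 3}.

From the last basis element, q - 3 = 0, so q takes values in {3}. Each choice, substituted upward through the basis, yields the corresponding point(s) of the solution set.
  q = 3: the earlier basis element becomes p + 4 = 0, giving p = -4 — point (-4, 3).
This is the nonlinear analogue of row-reducing a linear system.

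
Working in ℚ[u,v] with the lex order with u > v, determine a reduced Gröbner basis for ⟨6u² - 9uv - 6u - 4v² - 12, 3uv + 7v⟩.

G = {u² - u - ⅔v² + 7/2v - 2, uv + 7/3v, v³ - 21/4v² - 26/3v}

f_1 = 6u² - 9uv - 6u - 4v² - 12, LT = u².
f_2 = 3uv + 7v, LT = uv.

S(f_1,f_2): lcm = u²v. S = -3/2uv² - 10/3uv - ⅔v³ - 2v.
  leading term uv²: subtract (-½v)·f_2 from -3/2uv² - 10/3uv - ⅔v³ - 2v → -10/3uv - ⅔v³ + 7/2v² - 2v
  leading term uv: subtract (-10/9)·f_2 from -10/3uv - ⅔v³ + 7/2v² - 2v → -⅔v³ + 7/2v² + 52/9v
  leading term v³: no divisor's leading term divides it; move -⅔v³ to the remainder.
  leading term v²: no divisor's leading term divides it; move 7/2v² to the remainder.
  leading term v: no divisor's leading term divides it; move 52/9v to the remainder.
  remainder -⅔v³ + 7/2v² + 52/9v ≠ 0; add g_3 = -⅔v³ + 7/2v² + 52/9v to the basis.

The other S-polynomials (S(f_1,g_3), S(f_2,g_3)) all reduce to 0 modulo the current basis, so we have a Gröbner basis.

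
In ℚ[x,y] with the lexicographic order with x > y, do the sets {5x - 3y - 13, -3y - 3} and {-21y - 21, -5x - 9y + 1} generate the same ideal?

Yes, the ideals are equal.

Equality of ideals is decidable: compute both reduced Gröbner bases (unique for the ordering) and check whether they agree.
Buchberger on the first generating set:
f_1 = 5x - 3y - 13, LT = x.
f_2 = -3y - 3, LT = y.

S(f_1,f_2): leading monomials are coprime, so the S-polynomial reduces to 0 (Buchberger's first criterion).
Every S-polynomial of the final basis reduces to 0, so we have a Gröbner basis.
Inter-reduce: drop elements whose leading term is divisible by another's, tail-reduce, and make monic.
Reduced Gröbner basis: {x - 2, y + 1}.

Buchberger on the second generating set:
h_1 = -21y - 21, LT = y.
h_2 = -5x - 9y + 1, LT = x.

S(h_1,h_2): leading monomials are coprime, so the S-polynomial reduces to 0 (Buchberger's first criterion).
Every S-polynomial of the final basis reduces to 0, so we have a Gröbner basis.
Inter-reduce: drop elements whose leading term is divisible by another's, tail-reduce, and make monic.
Reduced Gröbner basis: {x - 2, y + 1}.

These coincide, so the ideals are equal.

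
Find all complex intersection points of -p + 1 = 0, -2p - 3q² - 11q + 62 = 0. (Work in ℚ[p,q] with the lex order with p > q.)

{(1, -20/3), (1, 3)}

Compute a lex Gröbner basis by Buchberger's algorithm.
f_1 = -p + 1, LT = p.
f_2 = -2p - 3q² - 11q + 62, LT = p.

S(f_1,f_2): lcm = p. S = -3/2q² - 11/2q + 30.
  leading term q²: no divisor's leading term divides it; move -3/2q² to the remainder.
  leading term q: no divisor's leading term divides it; move -11/2q to the remainder.
  leading term 1: no divisor's leading term divides it; move 30 to the remainder.
  remainder -3/2q² - 11/2q + 30 ≠ 0; add h_3 = -3/2q² - 11/2q + 30 to the basis.

The other S-polynomials (S(f_1,h_3), S(f_2,h_3)) all reduce to 0 modulo the current basis, so we have a Gröbner basis.
Inter-reduce: drop elements whose leading term is divisible by another's, tail-reduce, and make monic.
Reduced Gröbner basis: {p - 1, q² + 11/3q - 20}.

Elimination: the polynomial q² + 11/3q - 20 lies in the elimination ideal for q, so q ∈ {-20/3, 3}. For each such q, the remaining basis elements (now univariate) give the rest of the solution.
  q = -20/3: the earlier basis element becomes p - 1 = 0, giving p = 1 — point (1, -20/3).
  q = 3: the earlier basis element becomes p - 1 = 0, giving p = 1 — point (1, 3).
Check: every point annihilates each of the original generators.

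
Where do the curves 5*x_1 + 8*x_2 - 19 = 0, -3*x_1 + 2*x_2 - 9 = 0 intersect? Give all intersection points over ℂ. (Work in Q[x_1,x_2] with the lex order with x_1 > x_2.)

{(-1, 3)}

Compute a lex Gröbner basis by Buchberger's algorithm.
f_1 = 5*x_1 + 8*x_2 - 19, LT = x_1.
f_2 = -3*x_1 + 2*x_2 - 9, LT = x_1.

S(f_1,f_2): lcm = x_1. S = 34/15*x_2 - 34/5.
  leading term x_2: no divisor's leading term divides it; move 34/15*x_2 to the remainder.
  leading term 1: no divisor's leading term divides it; move -34/5 to the remainder.
  remainder 34/15*x_2 - 34/5 ≠ 0; add h_3 = 34/15*x_2 - 34/5 to the basis.

The other S-polynomials (S(f_1,h_3), S(f_2,h_3)) all reduce to 0 modulo the current basis, so we have a Gröbner basis.
Inter-reduce: drop elements whose leading term is divisible by another's, tail-reduce, and make monic.
Reduced Gröbner basis: {x_1 + 1, x_2 - 3}.

From the last basis element, x_2 - 3 = 0, so x_2 takes values in {3}. Each choice, substituted upward through the basis, yields the corresponding point(s) of the solution set.
  x_2 = 3: the earlier basis element becomes x_1 + 1 = 0, giving x_1 = -1 — point (-1, 3).
Check: every point annihilates each of the original generators.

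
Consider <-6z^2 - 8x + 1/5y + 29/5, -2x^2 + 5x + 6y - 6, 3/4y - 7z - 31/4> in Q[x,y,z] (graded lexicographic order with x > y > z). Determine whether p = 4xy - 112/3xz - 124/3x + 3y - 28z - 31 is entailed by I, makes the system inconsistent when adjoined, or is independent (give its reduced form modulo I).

First compute the reduced Gröbner basis of I by Buchberger's algorithm.
f_1 = -6z^2 - 8x + 1/5y + 29/5, LT = z^2.
f_2 = -2x^2 + 5x + 6y - 6, LT = x^2.
f_3 = 3/4y - 7z - 31/4, LT = y.

The S-polynomials (S(f_1,f_2), S(f_1,f_3), S(f_2,f_3)) all reduce to 0 modulo the current basis, so we have a Gröbner basis.
Inter-reduce: drop elements whose leading term is divisible by another's, tail-reduce, and make monic.
Reduced Gröbner basis: {x^2 - 5/2x - 28z - 28, z^2 + 4/3x - 14/45z - 59/45, y - 28/3z - 31/3}.
Label its elements g_1 = x^2 - 5/2x - 28z - 28, g_2 = z^2 + 4/3x - 14/45z - 59/45, g_3 = y - 28/3z - 31/3.

Reduce p = 4xy - 112/3xz - 124/3x + 3y - 28z - 31 modulo G:
  leading term xy: subtract (4x)·g_3 from 4xy - 112/3xz - 124/3x + 3y - 28z - 31 → 3y - 28z - 31
  leading term y: subtract (3)·g_3 from 3y - 28z - 31 → 0
  normal form = 0.
Since the normal form is 0, p ∈ I.

Ideal membership is decidable via reduction modulo a Gröbner basis.

4xy - 112/3xz - 124/3x + 3y - 28z - 31 lies in I (it reduces to 0).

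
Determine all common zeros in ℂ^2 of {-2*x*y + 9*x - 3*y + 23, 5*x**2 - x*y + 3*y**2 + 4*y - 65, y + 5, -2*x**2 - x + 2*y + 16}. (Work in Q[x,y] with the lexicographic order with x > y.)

Compute a lex Gröbner basis by Buchberger's algorithm.
f_1 = -2*x*y + 9*x - 3*y + 23, LT = x*y.
f_2 = 5*x**2 - x*y + 3*y**2 + 4*y - 65, LT = x**2.
f_3 = y + 5, LT = y.
f_4 = -2*x**2 - x + 2*y + 16, LT = x**2.

S(f_1,f_2): lcm = x**2*y. S = -9/2*x**2 + 1/5*x*y**2 + 3/2*x*y - 23/2*x - 3/5*y**3 - 4/5*y**2 + 13*y.
  leading term x**2: subtract (-9/10)·f_2 from -9/2*x**2 + 1/5*x*y**2 + 3/2*x*y - 23/2*x - 3/5*y**3 - 4/5*y**2 + 13*y → 1/5*x*y**2 + 3/5*x*y - 23/2*x - 3/5*y**3 + 19/10*y**2 + 83/5*y - 117/2
  leading term x*y**2: subtract (-1/10*y)·f_1 from 1/5*x*y**2 + 3/5*x*y - 23/2*x - 3/5*y**3 + 19/10*y**2 + 83/5*y - 117/2 → 3/2*x*y - 23/2*x - 3/5*y**3 + 8/5*y**2 + 189/10*y - 117/2
  leading term x*y: subtract (-3/4)·f_1 from 3/2*x*y - 23/2*x - 3/5*y**3 + 8/5*y**2 + 189/10*y - 117/2 → -19/4*x - 3/5*y**3 + 8/5*y**2 + 333/20*y - 165/4
  leading term x: no divisor's leading term divides it; move -19/4*x to the remainder.
  leading term y**3: subtract (-3/5*y**2)·f_3 from -3/5*y**3 + 8/5*y**2 + 333/20*y - 165/4 → 23/5*y**2 + 333/20*y - 165/4
  leading term y**2: subtract (23/5*y)·f_3 from 23/5*y**2 + 333/20*y - 165/4 → -127/20*y - 165/4
  leading term y: subtract (-127/20)·f_3 from -127/20*y - 165/4 → -19/2
  leading term 1: no divisor's leading term divides it; move -19/2 to the remainder.
  remainder -19/4*x - 19/2 ≠ 0; add h_5 = -19/4*x - 19/2 to the basis.

The other S-polynomials (S(f_1,f_3), S(f_1,f_4), S(f_2,f_3), S(f_2,f_4), S(f_3,f_4), S(f_1,h_5), S(f_2,h_5), S(f_3,h_5), S(f_4,h_5)) all reduce to 0 modulo the current basis, so we have a Gröbner basis.
Inter-reduce: drop elements whose leading term is divisible by another's, tail-reduce, and make monic.
Reduced Gröbner basis: {x + 2, y + 5}.

A lex Gröbner basis eliminates variables successively. Here y + 5 depends only on y, with roots {-5}; lifting each root through the earlier basis elements recovers the full solutions.
  y = -5: the earlier basis element becomes x + 2 = 0, giving x = -2 — point (-2, -5).
Each listed point satisfies every original equation (direct substitution).
Zero-dimensionality of the ideal guarantees finitely many solutions over ℂ.

{(-2, -5)}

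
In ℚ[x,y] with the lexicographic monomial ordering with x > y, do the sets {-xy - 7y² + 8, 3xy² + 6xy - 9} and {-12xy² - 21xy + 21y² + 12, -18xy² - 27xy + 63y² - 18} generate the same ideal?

Yes, the ideals are equal.

Equality of ideals is decidable: compute both reduced Gröbner bases (unique for the ordering) and check whether they agree.
Buchberger on the first generating set:
f_1 = -xy - 7y² + 8, LT = xy.
f_2 = 3xy² + 6xy - 9, LT = xy².

S(f_1,f_2): lcm = xy². S = -2xy + 7y³ - 8y + 3.
  reduce S modulo (f_1, f_2):
  remainder 7y³ + 14y² - 8y - 13 ≠ 0; add g_3 = 7y³ + 14y² - 8y - 13 to the basis.

S(f_1,g_3): lcm = xy³. S = -2xy² + 8/7xy + 13/7x + 7y⁴ - 8y².
  reduce S modulo (f_1, f_2, g_3):
  remainder 13/7x - 8y² - 3y + 64/7 ≠ 0; add g_4 = 13/7x - 8y² - 3y + 64/7 to the basis.

The other S-polynomials (S(f_2,g_3), S(f_1,g_4), S(f_2,g_4), S(g_3,g_4)) all reduce to 0 modulo the current basis, so we have a Gröbner basis.
Inter-reduce: drop elements whose leading term is divisible by another's, tail-reduce, and make monic.
Reduced Gröbner basis: {x - 56/13y² - 21/13y + 64/13, y³ + 2y² - 8/7y - 13/7}.

Buchberger on the second generating set:
h_1 = -12xy² - 21xy + 21y² + 12, LT = xy².
h_2 = -18xy² - 27xy + 63y² - 18, LT = xy².

S(h_1,h_2): lcm = xy². S = ¼xy + 7/4y² - 2.
  reduce S modulo (h_1, h_2):
  remainder ¼xy + 7/4y² - 2 ≠ 0; add k_3 = ¼xy + 7/4y² - 2 to the basis.

S(h_1,k_3): lcm = xy². S = 7/4xy - 7y³ - 7/4y² + 8y - 1.
  reduce S modulo (h_1, h_2, k_3):
  remainder -7y³ - 14y² + 8y + 13 ≠ 0; add k_4 = -7y³ - 14y² + 8y + 13 to the basis.

S(h_1,k_4): lcm = xy³. S = -¼xy² + 8/7xy + 13/7x - 7/4y³ - y.
  reduce S modulo (h_1, h_2, k_3, k_4):
  remainder 13/7x - 8y² - 3y + 64/7 ≠ 0; add k_5 = 13/7x - 8y² - 3y + 64/7 to the basis.

The other S-polynomials (S(h_2,k_3), S(h_2,k_4), S(k_3,k_4), S(h_1,k_5), S(h_2,k_5), S(k_3,k_5), S(k_4,k_5)) all reduce to 0 modulo the current basis, so we have a Gröbner basis.
Inter-reduce: drop elements whose leading term is divisible by another's, tail-reduce, and make monic.
Reduced Gröbner basis: {x - 56/13y² - 21/13y + 64/13, y³ + 2y² - 8/7y - 13/7}.

The two bases agree; hence the ideals are identical.
The choice of monomial ordering does not affect the verdict — as long as both bases are computed under the same ordering, their equality decides ideal equality.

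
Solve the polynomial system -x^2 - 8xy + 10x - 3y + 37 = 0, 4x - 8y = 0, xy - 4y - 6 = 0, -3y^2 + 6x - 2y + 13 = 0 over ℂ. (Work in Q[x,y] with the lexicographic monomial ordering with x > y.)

Compute a lex Gröbner basis by Buchberger's algorithm.
f_1 = -x^2 - 8xy + 10x - 3y + 37, LT = x^2.
f_2 = 4x - 8y, LT = x.
f_3 = xy - 4y - 6, LT = xy.
f_4 = 6x - 3y^2 - 2y + 13, LT = x.

S(f_1,f_2): lcm = x^2. S = 10xy - 10x + 3y - 37.
  leading term xy: subtract (5/2y)·f_2 from 10xy - 10x + 3y - 37 → -10x + 20y^2 + 3y - 37
  leading term x: subtract (-5/2)·f_2 from -10x + 20y^2 + 3y - 37 → 20y^2 - 17y - 37
  leading term y^2: no divisor's leading term divides it; move 20y^2 to the remainder.
  leading term y: no divisor's leading term divides it; move -17y to the remainder.
  leading term 1: no divisor's leading term divides it; move -37 to the remainder.
  remainder 20y^2 - 17y - 37 ≠ 0; add h_5 = 20y^2 - 17y - 37 to the basis.

S(f_1,f_3): lcm = x^2y. S = 8xy^2 - 6xy + 6x + 3y^2 - 37y.
  leading term xy^2: subtract (2y^2)·f_2 from 8xy^2 - 6xy + 6x + 3y^2 - 37y → -6xy + 6x + 16y^3 + 3y^2 - 37y
  leading term xy: subtract (-3/2y)·f_2 from -6xy + 6x + 16y^3 + 3y^2 - 37y → 6x + 16y^3 - 9y^2 - 37y
  leading term x: subtract (3/2)·f_2 from 6x + 16y^3 - 9y^2 - 37y → 16y^3 - 9y^2 - 25y
  leading term y^3: subtract (4/5y)·h_5 from 16y^3 - 9y^2 - 25y → 23/5y^2 + 23/5y
  leading term y^2: subtract (23/100)·h_5 from 23/5y^2 + 23/5y → 851/100y + 851/100
  leading term y: no divisor's leading term divides it; move 851/100y to the remainder.
  leading term 1: no divisor's leading term divides it; move 851/100 to the remainder.
  remainder 851/100y + 851/100 ≠ 0; add h_6 = 851/100y + 851/100 to the basis.

The other S-polynomials (S(f_1,f_4), S(f_2,f_3), S(f_2,f_4), S(f_3,f_4), S(f_1,h_5), S(f_2,h_5), S(f_3,h_5), S(f_4,h_5), S(f_1,h_6), S(f_2,h_6), S(f_3,h_6), S(f_4,h_6), S(h_5,h_6)) all reduce to 0 modulo the current basis, so we have a Gröbner basis.
Inter-reduce: drop elements whose leading term is divisible by another's, tail-reduce, and make monic.
Reduced Gröbner basis: {x + 2, y + 1}.

A lex Gröbner basis eliminates variables successively. Here y + 1 depends only on y, with roots {-1}; lifting each root through the earlier basis elements recovers the full solutions.
  y = -1: the earlier basis element becomes x + 2 = 0, giving x = -2 — point (-2, -1).
Zero-dimensionality of the ideal guarantees finitely many solutions over ℂ.

{(-2, -1)}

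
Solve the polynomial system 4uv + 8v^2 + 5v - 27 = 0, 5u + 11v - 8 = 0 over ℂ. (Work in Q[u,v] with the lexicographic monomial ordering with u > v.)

{(-5, 3), (-463/20, 45/4)}

Compute a lex Gröbner basis by Buchberger's algorithm.
f_1 = 4uv + 8v^2 + 5v - 27, LT = uv.
f_2 = 5u + 11v - 8, LT = u.

S(f_1,f_2): lcm = uv. S = -1/5v^2 + 57/20v - 27/4.
  leading term v^2: no divisor's leading term divides it; move -1/5v^2 to the remainder.
  leading term v: no divisor's leading term divides it; move 57/20v to the remainder.
  leading term 1: no divisor's leading term divides it; move -27/4 to the remainder.
  remainder -1/5v^2 + 57/20v - 27/4 ≠ 0; add h_3 = -1/5v^2 + 57/20v - 27/4 to the basis.

The other S-polynomials (S(f_1,h_3), S(f_2,h_3)) all reduce to 0 modulo the current basis, so we have a Gröbner basis.
Inter-reduce: drop elements whose leading term is divisible by another's, tail-reduce, and make monic.
Reduced Gröbner basis: {u + 11/5v - 8/5, v^2 - 57/4v + 135/4}.

From the last basis element, v^2 - 57/4v + 135/4 = 0, so v takes values in {3, 45/4}. Each choice, substituted upward through the basis, yields the corresponding point(s) of the solution set.
  v = 3: the earlier basis element becomes u + 5 = 0, giving u = -5 — point (-5, 3).
  v = 45/4: the earlier basis element becomes u + 463/20 = 0, giving u = -463/20 — point (-463/20, 45/4).
Each listed point satisfies every original equation (direct substitution).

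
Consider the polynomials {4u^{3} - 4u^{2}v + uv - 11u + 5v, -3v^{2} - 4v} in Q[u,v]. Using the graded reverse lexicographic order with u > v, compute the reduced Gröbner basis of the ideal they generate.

The reduced Gröbner basis is the canonical form of the ideal for this ordering.

f_1 = 4u^{3} - 4u^{2}v + uv - 11u + 5v, LT = u^{3}.
f_2 = -3v^{2} - 4v, LT = v^{2}.

S(f_1,f_2): leading monomials are coprime, so the S-polynomial reduces to 0 (Buchberger's first criterion).
Every S-polynomial of the final basis reduces to 0, so we have a Gröbner basis.

G = {u^{3} - u^{2}v + \tfrac{1}{4}uv - \tfrac{11}{4}u + \tfrac{5}{4}v, v^{2} + \tfrac{4}{3}v}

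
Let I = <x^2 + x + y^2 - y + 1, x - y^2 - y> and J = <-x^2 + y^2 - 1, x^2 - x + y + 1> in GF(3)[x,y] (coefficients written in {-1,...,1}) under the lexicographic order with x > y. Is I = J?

Yes, the ideals are equal.

Equality of ideals is decidable: compute both reduced Gröbner bases (unique for the ordering) and check whether they agree.
Buchberger on the first generating set:
f_1 = x^2 + x + y^2 - y + 1, LT = x^2.
f_2 = x - y^2 - y, LT = x.

S(f_1,f_2): lcm = x^2. S = xy^2 + xy + x + y^2 - y + 1.
  leading term xy^2: subtract (y^2)·f_2 from xy^2 + xy + x + y^2 - y + 1 → xy + x + y^4 + y^3 + y^2 - y + 1
  leading term xy: subtract (y)·f_2 from xy + x + y^4 + y^3 + y^2 - y + 1 → x + y^4 - y^3 - y^2 - y + 1
  leading term x: subtract (1)·f_2 from x + y^4 - y^3 - y^2 - y + 1 → y^4 - y^3 + 1
  leading term y^4: no divisor's leading term divides it; move y^4 to the remainder.
  leading term y^3: no divisor's leading term divides it; move -y^3 to the remainder.
  leading term 1: no divisor's leading term divides it; move 1 to the remainder.
  remainder y^4 - y^3 + 1 ≠ 0; add g_3 = y^4 - y^3 + 1 to the basis.

The other S-polynomials (S(f_1,g_3), S(f_2,g_3)) all reduce to 0 modulo the current basis, so we have a Gröbner basis.
Inter-reduce: drop elements whose leading term is divisible by another's, tail-reduce, and make monic.
Reduced Gröbner basis: {x - y^2 - y, y^4 - y^3 + 1}.

Buchberger on the second generating set:
h_1 = -x^2 + y^2 - 1, LT = x^2.
h_2 = x^2 - x + y + 1, LT = x^2.

S(h_1,h_2): lcm = x^2. S = x - y^2 - y.
  leading term x: no divisor's leading term divides it; move x to the remainder.
  leading term y^2: no divisor's leading term divides it; move -y^2 to the remainder.
  leading term y: no divisor's leading term divides it; move -y to the remainder.
  remainder x - y^2 - y ≠ 0; add k_3 = x - y^2 - y to the basis.

S(h_1,k_3): lcm = x^2. S = xy^2 + xy - y^2 + 1.
  leading term xy^2: subtract (y^2)·k_3 from xy^2 + xy - y^2 + 1 → xy + y^4 + y^3 - y^2 + 1
  leading term xy: subtract (y)·k_3 from xy + y^4 + y^3 - y^2 + 1 → y^4 - y^3 + 1
  leading term y^4: no divisor's leading term divides it; move y^4 to the remainder.
  leading term y^3: no divisor's leading term divides it; move -y^3 to the remainder.
  leading term 1: no divisor's leading term divides it; move 1 to the remainder.
  remainder y^4 - y^3 + 1 ≠ 0; add k_4 = y^4 - y^3 + 1 to the basis.

The other S-polynomials (S(h_2,k_3), S(h_1,k_4), S(h_2,k_4), S(k_3,k_4)) all reduce to 0 modulo the current basis, so we have a Gröbner basis.
Inter-reduce: drop elements whose leading term is divisible by another's, tail-reduce, and make monic.
Reduced Gröbner basis: {x - y^2 - y, y^4 - y^3 + 1}.

The two bases agree; hence the ideals are identical.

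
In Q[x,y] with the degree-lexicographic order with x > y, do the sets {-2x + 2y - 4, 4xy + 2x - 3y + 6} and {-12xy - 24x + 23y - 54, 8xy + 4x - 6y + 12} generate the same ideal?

Two ideals are equal iff their reduced Gröbner bases coincide (the reduced basis is unique for a fixed ordering).
Buchberger on the first generating set:
f_1 = -2x + 2y - 4, LT = x.
f_2 = 4xy + 2x - 3y + 6, LT = xy.

S(f_1,f_2): lcm = xy. S = -y^2 - 1/2x + 11/4y - 3/2.
  leading term y^2: no divisor's leading term divides it; move -y^2 to the remainder.
  leading term x: subtract (1/4)·f_1 from -1/2x + 11/4y - 3/2 → 9/4y - 1/2
  leading term y: no divisor's leading term divides it; move 9/4y to the remainder.
  leading term 1: no divisor's leading term divides it; move -1/2 to the remainder.
  remainder -y^2 + 9/4y - 1/2 ≠ 0; add g_3 = -y^2 + 9/4y - 1/2 to the basis.

S(f_1,g_3): leading monomials are coprime, so the S-polynomial reduces to 0 (Buchberger's first criterion).
S(f_2,g_3): lcm = xy^2. S = 11/4xy - 3/4y^2 - 1/2x + 3/2y.
  leading term xy: subtract (-11/8y)·f_1 from 11/4xy - 3/4y^2 - 1/2x + 3/2y → 2y^2 - 1/2x - 4y
  leading term y^2: subtract (-2)·g_3 from 2y^2 - 1/2x - 4y → -1/2x + 1/2y - 1
  leading term x: subtract (1/4)·f_1 from -1/2x + 1/2y - 1 → 0
  remainder 0.

Every S-polynomial of the final basis reduces to 0, so we have a Gröbner basis.
Inter-reduce: drop elements whose leading term is divisible by another's, tail-reduce, and make monic.
Reduced Gröbner basis: {y^2 - 9/4y + 1/2, x - y + 2}.

Buchberger on the second generating set:
h_1 = -12xy - 24x + 23y - 54, LT = xy.
h_2 = 8xy + 4x - 6y + 12, LT = xy.

S(h_1,h_2): lcm = xy. S = 3/2x - 7/6y + 3.
  leading term x: no divisor's leading term divides it; move 3/2x to the remainder.
  leading term y: no divisor's leading term divides it; move -7/6y to the remainder.
  leading term 1: no divisor's leading term divides it; move 3 to the remainder.
  remainder 3/2x - 7/6y + 3 ≠ 0; add k_3 = 3/2x - 7/6y + 3 to the basis.

S(h_1,k_3): lcm = xy. S = 7/9y^2 + 2x - 47/12y + 9/2.
  leading term y^2: no divisor's leading term divides it; move 7/9y^2 to the remainder.
  leading term x: subtract (4/3)·k_3 from 2x - 47/12y + 9/2 → -85/36y + 1/2
  leading term y: no divisor's leading term divides it; move -85/36y to the remainder.
  leading term 1: no divisor's leading term divides it; move 1/2 to the remainder.
  remainder 7/9y^2 - 85/36y + 1/2 ≠ 0; add k_4 = 7/9y^2 - 85/36y + 1/2 to the basis.

S(h_2,k_3): lcm = xy. S = 7/9y^2 + 1/2x - 11/4y + 3/2.
  leading term y^2: subtract (1)·k_4 from 7/9y^2 + 1/2x - 11/4y + 3/2 → 1/2x - 7/18y + 1
  leading term x: subtract (1/3)·k_3 from 1/2x - 7/18y + 1 → 0
  remainder 0.

S(h_1,k_4): lcm = xy^2. S = 141/28xy - 23/12y^2 - 9/14x + 9/2y.
  leading term xy: subtract (-47/112)·h_1 from 141/28xy - 23/12y^2 - 9/14x + 9/2y → -23/12y^2 - 75/7x + 1585/112y - 1269/56
  leading term y^2: subtract (-69/28)·k_4 from -23/12y^2 - 75/7x + 1585/112y - 1269/56 → -75/7x + 25/3y - 150/7
  leading term x: subtract (-50/7)·k_3 from -75/7x + 25/3y - 150/7 → 0
  remainder 0.

S(h_2,k_4): lcm = xy^2. S = 99/28xy - 3/4y^2 - 9/14x + 3/2y.
  leading term xy: subtract (-33/112)·h_1 from 99/28xy - 3/4y^2 - 9/14x + 3/2y → -3/4y^2 - 54/7x + 927/112y - 891/56
  leading term y^2: subtract (-27/28)·k_4 from -3/4y^2 - 54/7x + 927/112y - 891/56 → -54/7x + 6y - 108/7
  leading term x: subtract (-36/7)·k_3 from -54/7x + 6y - 108/7 → 0
  remainder 0.

S(k_3,k_4): leading monomials are coprime, so the S-polynomial reduces to 0 (Buchberger's first criterion).
Every S-polynomial of the final basis reduces to 0, so we have a Gröbner basis.
Inter-reduce: drop elements whose leading term is divisible by another's, tail-reduce, and make monic.
Reduced Gröbner basis: {y^2 - 85/28y + 9/14, x - 7/9y + 2}.

Since the reduced bases disagree, the two ideals are not the same.

No, the ideals differ.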